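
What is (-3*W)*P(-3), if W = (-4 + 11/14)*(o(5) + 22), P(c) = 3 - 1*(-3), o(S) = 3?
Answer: 10125/7 ≈ 1446.4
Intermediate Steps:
P(c) = 6 (P(c) = 3 + 3 = 6)
W = -1125/14 (W = (-4 + 11/14)*(3 + 22) = (-4 + 11*(1/14))*25 = (-4 + 11/14)*25 = -45/14*25 = -1125/14 ≈ -80.357)
(-3*W)*P(-3) = -3*(-1125/14)*6 = (3375/14)*6 = 10125/7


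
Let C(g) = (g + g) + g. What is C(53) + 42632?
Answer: 42791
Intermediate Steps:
C(g) = 3*g (C(g) = 2*g + g = 3*g)
C(53) + 42632 = 3*53 + 42632 = 159 + 42632 = 42791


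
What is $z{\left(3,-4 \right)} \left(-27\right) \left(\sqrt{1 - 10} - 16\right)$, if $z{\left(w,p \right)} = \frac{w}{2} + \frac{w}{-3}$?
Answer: $216 - \frac{81 i}{2} \approx 216.0 - 40.5 i$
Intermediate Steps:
$z{\left(w,p \right)} = \frac{w}{6}$ ($z{\left(w,p \right)} = w \frac{1}{2} + w \left(- \frac{1}{3}\right) = \frac{w}{2} - \frac{w}{3} = \frac{w}{6}$)
$z{\left(3,-4 \right)} \left(-27\right) \left(\sqrt{1 - 10} - 16\right) = \frac{1}{6} \cdot 3 \left(-27\right) \left(\sqrt{1 - 10} - 16\right) = \frac{1}{2} \left(-27\right) \left(\sqrt{-9} - 16\right) = - \frac{27 \left(3 i - 16\right)}{2} = - \frac{27 \left(-16 + 3 i\right)}{2} = 216 - \frac{81 i}{2}$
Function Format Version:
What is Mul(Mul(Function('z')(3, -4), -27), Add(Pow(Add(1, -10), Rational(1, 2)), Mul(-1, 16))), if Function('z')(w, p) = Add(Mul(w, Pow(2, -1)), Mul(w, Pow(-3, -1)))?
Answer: Add(216, Mul(Rational(-81, 2), I)) ≈ Add(216.00, Mul(-40.500, I))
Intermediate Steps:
Function('z')(w, p) = Mul(Rational(1, 6), w) (Function('z')(w, p) = Add(Mul(w, Rational(1, 2)), Mul(w, Rational(-1, 3))) = Add(Mul(Rational(1, 2), w), Mul(Rational(-1, 3), w)) = Mul(Rational(1, 6), w))
Mul(Mul(Function('z')(3, -4), -27), Add(Pow(Add(1, -10), Rational(1, 2)), Mul(-1, 16))) = Mul(Mul(Mul(Rational(1, 6), 3), -27), Add(Pow(Add(1, -10), Rational(1, 2)), Mul(-1, 16))) = Mul(Mul(Rational(1, 2), -27), Add(Pow(-9, Rational(1, 2)), -16)) = Mul(Rational(-27, 2), Add(Mul(3, I), -16)) = Mul(Rational(-27, 2), Add(-16, Mul(3, I))) = Add(216, Mul(Rational(-81, 2), I))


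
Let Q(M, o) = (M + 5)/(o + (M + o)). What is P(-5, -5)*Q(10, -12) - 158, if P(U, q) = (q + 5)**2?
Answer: -158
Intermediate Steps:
Q(M, o) = (5 + M)/(M + 2*o)
P(U, q) = (5 + q)**2
P(-5, -5)*Q(10, -12) - 158 = (5 - 5)**2*((5 + 10)/(10 + 2*(-12))) - 158 = 0**2*(15/(10 - 24)) - 158 = 0*(15/(-14)) - 158 = 0*(-1/14*15) - 158 = 0*(-15/14) - 158 = 0 - 158 = -158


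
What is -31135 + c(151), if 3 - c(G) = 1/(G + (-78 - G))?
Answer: -2428295/78 ≈ -31132.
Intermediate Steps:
c(G) = 235/78 (c(G) = 3 - 1/(G + (-78 - G)) = 3 - 1/(-78) = 3 - 1*(-1/78) = 3 + 1/78 = 235/78)
-31135 + c(151) = -31135 + 235/78 = -2428295/78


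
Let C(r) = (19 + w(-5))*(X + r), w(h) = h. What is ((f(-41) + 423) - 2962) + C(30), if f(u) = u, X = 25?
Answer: -1810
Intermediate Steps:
C(r) = 350 + 14*r (C(r) = (19 - 5)*(25 + r) = 14*(25 + r) = 350 + 14*r)
((f(-41) + 423) - 2962) + C(30) = ((-41 + 423) - 2962) + (350 + 14*30) = (382 - 2962) + (350 + 420) = -2580 + 770 = -1810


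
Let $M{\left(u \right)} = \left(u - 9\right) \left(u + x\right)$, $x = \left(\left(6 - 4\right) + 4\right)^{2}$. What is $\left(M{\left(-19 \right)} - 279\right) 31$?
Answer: $-23405$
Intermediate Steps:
$x = 36$ ($x = \left(\left(6 - 4\right) + 4\right)^{2} = \left(2 + 4\right)^{2} = 6^{2} = 36$)
$M{\left(u \right)} = \left(-9 + u\right) \left(36 + u\right)$ ($M{\left(u \right)} = \left(u - 9\right) \left(u + 36\right) = \left(-9 + u\right) \left(36 + u\right)$)
$\left(M{\left(-19 \right)} - 279\right) 31 = \left(\left(-324 + \left(-19\right)^{2} + 27 \left(-19\right)\right) - 279\right) 31 = \left(\left(-324 + 361 - 513\right) - 279\right) 31 = \left(-476 - 279\right) 31 = \left(-755\right) 31 = -23405$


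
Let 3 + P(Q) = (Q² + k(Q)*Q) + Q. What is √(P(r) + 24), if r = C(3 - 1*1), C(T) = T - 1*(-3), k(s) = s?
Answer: 2*√19 ≈ 8.7178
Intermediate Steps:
C(T) = 3 + T (C(T) = T + 3 = 3 + T)
r = 5 (r = 3 + (3 - 1*1) = 3 + (3 - 1) = 3 + 2 = 5)
P(Q) = -3 + Q + 2*Q² (P(Q) = -3 + ((Q² + Q*Q) + Q) = -3 + ((Q² + Q²) + Q) = -3 + (2*Q² + Q) = -3 + (Q + 2*Q²) = -3 + Q + 2*Q²)
√(P(r) + 24) = √((-3 + 5 + 2*5²) + 24) = √((-3 + 5 + 2*25) + 24) = √((-3 + 5 + 50) + 24) = √(52 + 24) = √76 = 2*√19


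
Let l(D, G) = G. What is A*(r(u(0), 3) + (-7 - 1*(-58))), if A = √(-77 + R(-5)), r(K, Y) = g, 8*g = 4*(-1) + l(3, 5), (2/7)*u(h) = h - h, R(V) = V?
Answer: 409*I*√82/8 ≈ 462.96*I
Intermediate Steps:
u(h) = 0 (u(h) = 7*(h - h)/2 = (7/2)*0 = 0)
g = ⅛ (g = (4*(-1) + 5)/8 = (-4 + 5)/8 = (⅛)*1 = ⅛ ≈ 0.12500)
r(K, Y) = ⅛
A = I*√82 (A = √(-77 - 5) = √(-82) = I*√82 ≈ 9.0554*I)
A*(r(u(0), 3) + (-7 - 1*(-58))) = (I*√82)*(⅛ + (-7 - 1*(-58))) = (I*√82)*(⅛ + (-7 + 58)) = (I*√82)*(⅛ + 51) = (I*√82)*(409/8) = 409*I*√82/8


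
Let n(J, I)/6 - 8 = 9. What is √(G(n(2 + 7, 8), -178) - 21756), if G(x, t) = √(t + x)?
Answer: √(-21756 + 2*I*√19) ≈ 0.03 + 147.5*I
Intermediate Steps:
n(J, I) = 102 (n(J, I) = 48 + 6*9 = 48 + 54 = 102)
√(G(n(2 + 7, 8), -178) - 21756) = √(√(-178 + 102) - 21756) = √(√(-76) - 21756) = √(2*I*√19 - 21756) = √(-21756 + 2*I*√19)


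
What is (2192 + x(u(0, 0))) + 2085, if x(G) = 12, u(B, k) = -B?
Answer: 4289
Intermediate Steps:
(2192 + x(u(0, 0))) + 2085 = (2192 + 12) + 2085 = 2204 + 2085 = 4289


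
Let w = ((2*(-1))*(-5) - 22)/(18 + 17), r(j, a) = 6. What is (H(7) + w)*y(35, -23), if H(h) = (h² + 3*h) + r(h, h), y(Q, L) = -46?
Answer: -121808/35 ≈ -3480.2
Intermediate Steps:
w = -12/35 (w = (-2*(-5) - 22)/35 = (10 - 22)*(1/35) = -12*1/35 = -12/35 ≈ -0.34286)
H(h) = 6 + h² + 3*h (H(h) = (h² + 3*h) + 6 = 6 + h² + 3*h)
(H(7) + w)*y(35, -23) = ((6 + 7² + 3*7) - 12/35)*(-46) = ((6 + 49 + 21) - 12/35)*(-46) = (76 - 12/35)*(-46) = (2648/35)*(-46) = -121808/35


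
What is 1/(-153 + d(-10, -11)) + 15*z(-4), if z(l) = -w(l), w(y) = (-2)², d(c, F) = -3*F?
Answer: -7201/120 ≈ -60.008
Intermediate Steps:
w(y) = 4
z(l) = -4 (z(l) = -1*4 = -4)
1/(-153 + d(-10, -11)) + 15*z(-4) = 1/(-153 - 3*(-11)) + 15*(-4) = 1/(-153 + 33) - 60 = 1/(-120) - 60 = -1/120 - 60 = -7201/120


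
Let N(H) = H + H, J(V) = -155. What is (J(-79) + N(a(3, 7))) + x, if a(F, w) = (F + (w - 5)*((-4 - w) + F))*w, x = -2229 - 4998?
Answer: -7564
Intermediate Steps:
x = -7227
a(F, w) = w*(F + (-5 + w)*(-4 + F - w)) (a(F, w) = (F + (-5 + w)*(-4 + F - w))*w = w*(F + (-5 + w)*(-4 + F - w)))
N(H) = 2*H
(J(-79) + N(a(3, 7))) + x = (-155 + 2*(7*(20 + 7 - 1*7**2 - 4*3 + 3*7))) - 7227 = (-155 + 2*(7*(20 + 7 - 1*49 - 12 + 21))) - 7227 = (-155 + 2*(7*(20 + 7 - 49 - 12 + 21))) - 7227 = (-155 + 2*(7*(-13))) - 7227 = (-155 + 2*(-91)) - 7227 = (-155 - 182) - 7227 = -337 - 7227 = -7564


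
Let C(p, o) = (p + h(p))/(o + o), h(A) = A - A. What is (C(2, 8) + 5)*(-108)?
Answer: -1107/2 ≈ -553.50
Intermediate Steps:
h(A) = 0
C(p, o) = p/(2*o) (C(p, o) = (p + 0)/(o + o) = p/((2*o)) = p*(1/(2*o)) = p/(2*o))
(C(2, 8) + 5)*(-108) = ((1/2)*2/8 + 5)*(-108) = ((1/2)*2*(1/8) + 5)*(-108) = (1/8 + 5)*(-108) = (41/8)*(-108) = -1107/2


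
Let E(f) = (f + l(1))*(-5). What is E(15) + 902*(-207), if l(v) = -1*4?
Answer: -186769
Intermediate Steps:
l(v) = -4
E(f) = 20 - 5*f (E(f) = (f - 4)*(-5) = (-4 + f)*(-5) = 20 - 5*f)
E(15) + 902*(-207) = (20 - 5*15) + 902*(-207) = (20 - 75) - 186714 = -55 - 186714 = -186769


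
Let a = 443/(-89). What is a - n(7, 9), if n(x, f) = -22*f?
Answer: 17179/89 ≈ 193.02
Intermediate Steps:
a = -443/89 (a = 443*(-1/89) = -443/89 ≈ -4.9775)
a - n(7, 9) = -443/89 - (-22)*9 = -443/89 - 1*(-198) = -443/89 + 198 = 17179/89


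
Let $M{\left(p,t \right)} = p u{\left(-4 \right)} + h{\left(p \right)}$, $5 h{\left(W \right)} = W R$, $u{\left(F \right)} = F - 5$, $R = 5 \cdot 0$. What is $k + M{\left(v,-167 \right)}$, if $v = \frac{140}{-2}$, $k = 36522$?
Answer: $37152$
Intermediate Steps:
$v = -70$ ($v = 140 \left(- \frac{1}{2}\right) = -70$)
$R = 0$
$u{\left(F \right)} = -5 + F$ ($u{\left(F \right)} = F - 5 = -5 + F$)
$h{\left(W \right)} = 0$ ($h{\left(W \right)} = \frac{W 0}{5} = \frac{1}{5} \cdot 0 = 0$)
$M{\left(p,t \right)} = - 9 p$ ($M{\left(p,t \right)} = p \left(-5 - 4\right) + 0 = p \left(-9\right) + 0 = - 9 p + 0 = - 9 p$)
$k + M{\left(v,-167 \right)} = 36522 - -630 = 36522 + 630 = 37152$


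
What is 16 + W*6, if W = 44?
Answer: 280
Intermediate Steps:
16 + W*6 = 16 + 44*6 = 16 + 264 = 280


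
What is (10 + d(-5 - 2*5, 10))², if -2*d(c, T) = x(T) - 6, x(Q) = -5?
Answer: 961/4 ≈ 240.25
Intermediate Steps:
d(c, T) = 11/2 (d(c, T) = -(-5 - 6)/2 = -½*(-11) = 11/2)
(10 + d(-5 - 2*5, 10))² = (10 + 11/2)² = (31/2)² = 961/4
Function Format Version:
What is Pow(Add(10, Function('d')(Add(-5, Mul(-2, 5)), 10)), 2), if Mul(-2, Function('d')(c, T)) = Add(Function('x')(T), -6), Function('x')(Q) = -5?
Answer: Rational(961, 4) ≈ 240.25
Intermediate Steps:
Function('d')(c, T) = Rational(11, 2) (Function('d')(c, T) = Mul(Rational(-1, 2), Add(-5, -6)) = Mul(Rational(-1, 2), -11) = Rational(11, 2))
Pow(Add(10, Function('d')(Add(-5, Mul(-2, 5)), 10)), 2) = Pow(Add(10, Rational(11, 2)), 2) = Pow(Rational(31, 2), 2) = Rational(961, 4)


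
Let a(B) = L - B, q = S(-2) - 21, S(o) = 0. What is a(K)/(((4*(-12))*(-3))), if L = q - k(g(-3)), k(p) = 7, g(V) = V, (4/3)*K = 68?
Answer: -79/144 ≈ -0.54861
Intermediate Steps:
K = 51 (K = (¾)*68 = 51)
q = -21 (q = 0 - 21 = -21)
L = -28 (L = -21 - 1*7 = -21 - 7 = -28)
a(B) = -28 - B
a(K)/(((4*(-12))*(-3))) = (-28 - 1*51)/(((4*(-12))*(-3))) = (-28 - 51)/((-48*(-3))) = -79/144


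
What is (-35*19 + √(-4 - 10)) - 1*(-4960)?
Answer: 4295 + I*√14 ≈ 4295.0 + 3.7417*I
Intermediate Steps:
(-35*19 + √(-4 - 10)) - 1*(-4960) = (-665 + √(-14)) + 4960 = (-665 + I*√14) + 4960 = 4295 + I*√14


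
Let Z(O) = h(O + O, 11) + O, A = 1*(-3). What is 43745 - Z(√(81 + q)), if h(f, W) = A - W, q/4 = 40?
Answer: 43759 - √241 ≈ 43744.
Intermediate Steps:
q = 160 (q = 4*40 = 160)
A = -3
h(f, W) = -3 - W
Z(O) = -14 + O (Z(O) = (-3 - 1*11) + O = (-3 - 11) + O = -14 + O)
43745 - Z(√(81 + q)) = 43745 - (-14 + √(81 + 160)) = 43745 - (-14 + √241) = 43745 + (14 - √241) = 43759 - √241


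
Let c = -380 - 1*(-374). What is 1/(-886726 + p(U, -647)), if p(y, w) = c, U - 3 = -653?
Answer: -1/886732 ≈ -1.1277e-6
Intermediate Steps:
U = -650 (U = 3 - 653 = -650)
c = -6 (c = -380 + 374 = -6)
p(y, w) = -6
1/(-886726 + p(U, -647)) = 1/(-886726 - 6) = 1/(-886732) = -1/886732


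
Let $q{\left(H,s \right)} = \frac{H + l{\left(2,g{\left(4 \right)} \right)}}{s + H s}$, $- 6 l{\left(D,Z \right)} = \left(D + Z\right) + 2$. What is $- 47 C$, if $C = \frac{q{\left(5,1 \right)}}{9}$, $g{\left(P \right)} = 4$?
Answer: $- \frac{517}{162} \approx -3.1914$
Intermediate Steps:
$l{\left(D,Z \right)} = - \frac{1}{3} - \frac{D}{6} - \frac{Z}{6}$ ($l{\left(D,Z \right)} = - \frac{\left(D + Z\right) + 2}{6} = - \frac{2 + D + Z}{6} = - \frac{1}{3} - \frac{D}{6} - \frac{Z}{6}$)
$q{\left(H,s \right)} = \frac{- \frac{4}{3} + H}{s + H s}$ ($q{\left(H,s \right)} = \frac{H - \frac{4}{3}}{s + H s} = \frac{- \frac{4}{3} + H}{s + H s}$)
$C = \frac{11}{162}$ ($C = \frac{1^{-1} \frac{1}{1 + 5} \left(- \frac{4}{3} + 5\right)}{9} = 1 \cdot \frac{1}{6} \cdot \frac{11}{3} \cdot \frac{1}{9} = \frac{11}{18} \cdot \frac{1}{9} = \frac{11}{162} \approx 0.067901$)
$- 47 C = \left(-47\right) \frac{11}{162} = - \frac{517}{162}$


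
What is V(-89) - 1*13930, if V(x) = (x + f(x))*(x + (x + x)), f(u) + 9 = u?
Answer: 35999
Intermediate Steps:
f(u) = -9 + u
V(x) = 3*x*(-9 + 2*x) (V(x) = (x + (-9 + x))*(x + (x + x)) = (-9 + 2*x)*(x + 2*x) = (-9 + 2*x)*(3*x) = 3*x*(-9 + 2*x))
V(-89) - 1*13930 = 3*(-89)*(-9 + 2*(-89)) - 1*13930 = 3*(-89)*(-9 - 178) - 13930 = 3*(-89)*(-187) - 13930 = 49929 - 13930 = 35999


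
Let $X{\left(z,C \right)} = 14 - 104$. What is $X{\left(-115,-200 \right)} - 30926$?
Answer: $-31016$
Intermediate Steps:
$X{\left(z,C \right)} = -90$ ($X{\left(z,C \right)} = 14 - 104 = -90$)
$X{\left(-115,-200 \right)} - 30926 = -90 - 30926 = -31016$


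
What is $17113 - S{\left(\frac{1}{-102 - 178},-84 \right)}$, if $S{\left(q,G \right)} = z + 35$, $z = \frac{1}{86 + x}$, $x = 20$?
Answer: $\frac{1810267}{106} \approx 17078.0$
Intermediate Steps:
$z = \frac{1}{106}$ ($z = \frac{1}{86 + 20} = \frac{1}{106} \approx 0.009434$)
$S{\left(q,G \right)} = \frac{3711}{106}$ ($S{\left(q,G \right)} = \frac{1}{106} + 35 = \frac{3711}{106}$)
$17113 - S{\left(\frac{1}{-102 - 178},-84 \right)} = 17113 - \frac{3711}{106} = \frac{1810267}{106}$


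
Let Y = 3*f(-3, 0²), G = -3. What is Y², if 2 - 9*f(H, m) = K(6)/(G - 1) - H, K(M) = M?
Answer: 1/36 ≈ 0.027778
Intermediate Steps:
f(H, m) = 7/18 + H/9 (f(H, m) = 2/9 - (6/(-3 - 1) - H)/9 = 2/9 - (6/(-4) - H)/9 = 2/9 - (-¼*6 - H)/9 = 2/9 - (-3/2 - H)/9 = 2/9 + (⅙ + H/9) = 7/18 + H/9)
Y = ⅙ (Y = 3*(7/18 + (⅑)*(-3)) = 3*(7/18 - ⅓) = 3*(1/18) = ⅙ ≈ 0.16667)
Y² = (⅙)² = 1/36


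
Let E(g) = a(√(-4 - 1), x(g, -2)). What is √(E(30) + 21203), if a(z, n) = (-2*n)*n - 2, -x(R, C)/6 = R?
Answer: I*√43599 ≈ 208.8*I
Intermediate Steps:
x(R, C) = -6*R
a(z, n) = -2 - 2*n² (a(z, n) = -2*n² - 2 = -2 - 2*n²)
E(g) = -2 - 72*g² (E(g) = -2 - 2*36*g² = -2 - 72*g²)
√(E(30) + 21203) = √((-2 - 72*30²) + 21203) = √((-2 - 72*900) + 21203) = √((-2 - 64800) + 21203) = √(-64802 + 21203) = √(-43599) = I*√43599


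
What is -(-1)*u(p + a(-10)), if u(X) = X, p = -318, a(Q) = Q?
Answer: -328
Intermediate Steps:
-(-1)*u(p + a(-10)) = -(-1)*(-318 - 10) = -(-1)*(-328) = -1*328 = -328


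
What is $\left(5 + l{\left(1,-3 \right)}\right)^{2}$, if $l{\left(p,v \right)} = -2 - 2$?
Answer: $1$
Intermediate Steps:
$l{\left(p,v \right)} = -4$
$\left(5 + l{\left(1,-3 \right)}\right)^{2} = \left(5 - 4\right)^{2} = 1^{2} = 1$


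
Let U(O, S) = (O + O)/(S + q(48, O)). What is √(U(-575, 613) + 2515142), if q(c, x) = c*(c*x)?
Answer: 4*√275639318126362978/1324187 ≈ 1585.9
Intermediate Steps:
q(c, x) = x*c²
U(O, S) = 2*O/(S + 2304*O) (U(O, S) = (O + O)/(S + O*48²) = (2*O)/(S + O*2304) = (2*O)/(S + 2304*O) = 2*O/(S + 2304*O))
√(U(-575, 613) + 2515142) = √(2*(-575)/(613 + 2304*(-575)) + 2515142) = √(2*(-575)/(613 - 1324800) + 2515142) = √(2*(-575)/(-1324187) + 2515142) = √(2*(-575)*(-1/1324187) + 2515142) = √(1150/1324187 + 2515142) = √(3330518340704/1324187) = 4*√275639318126362978/1324187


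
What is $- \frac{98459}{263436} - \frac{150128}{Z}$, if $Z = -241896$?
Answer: $\frac{655511731}{2655171444} \approx 0.24688$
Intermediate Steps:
$- \frac{98459}{263436} - \frac{150128}{Z} = - \frac{98459}{263436} - \frac{150128}{-241896} = \left(-98459\right) \frac{1}{263436} - - \frac{18766}{30237} = - \frac{98459}{263436} + \frac{18766}{30237} = \frac{655511731}{2655171444}$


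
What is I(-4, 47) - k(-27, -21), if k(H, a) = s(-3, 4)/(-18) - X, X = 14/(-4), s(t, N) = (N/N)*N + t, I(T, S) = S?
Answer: 392/9 ≈ 43.556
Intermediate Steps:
s(t, N) = N + t (s(t, N) = 1*N + t = N + t)
X = -7/2 (X = 14*(-¼) = -7/2 ≈ -3.5000)
k(H, a) = 31/9 (k(H, a) = (4 - 3)/(-18) - 1*(-7/2) = 1*(-1/18) + 7/2 = -1/18 + 7/2 = 31/9)
I(-4, 47) - k(-27, -21) = 47 - 1*31/9 = 47 - 31/9 = 392/9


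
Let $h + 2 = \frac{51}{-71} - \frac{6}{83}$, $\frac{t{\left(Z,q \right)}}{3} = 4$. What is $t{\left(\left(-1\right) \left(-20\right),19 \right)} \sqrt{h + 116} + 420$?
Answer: $420 + \frac{36 \sqrt{436830411}}{5893} \approx 547.68$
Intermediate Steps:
$t{\left(Z,q \right)} = 12$ ($t{\left(Z,q \right)} = 3 \cdot 4 = 12$)
$h = - \frac{16445}{5893}$ ($h = -2 + \left(\frac{51}{-71} - \frac{6}{83}\right) = -2 + \left(51 \left(- \frac{1}{71}\right) - \frac{6}{83}\right) = -2 - \frac{4659}{5893} = - \frac{16445}{5893} \approx -2.7906$)
$t{\left(\left(-1\right) \left(-20\right),19 \right)} \sqrt{h + 116} + 420 = 12 \sqrt{- \frac{16445}{5893} + 116} + 420 = 12 \sqrt{\frac{667143}{5893}} + 420 = 12 \frac{3 \sqrt{436830411}}{5893} + 420 = \frac{36 \sqrt{436830411}}{5893} + 420 = 420 + \frac{36 \sqrt{436830411}}{5893}$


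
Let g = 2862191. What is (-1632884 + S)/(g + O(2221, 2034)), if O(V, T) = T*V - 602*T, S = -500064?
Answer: -2132948/6155237 ≈ -0.34653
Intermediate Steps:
O(V, T) = -602*T + T*V
(-1632884 + S)/(g + O(2221, 2034)) = (-1632884 - 500064)/(2862191 + 2034*(-602 + 2221)) = -2132948/(2862191 + 2034*1619) = -2132948/(2862191 + 3293046) = -2132948/6155237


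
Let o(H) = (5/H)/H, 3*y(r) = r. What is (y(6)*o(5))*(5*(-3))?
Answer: -6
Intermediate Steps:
y(r) = r/3
o(H) = 5/H**2
(y(6)*o(5))*(5*(-3)) = (((1/3)*6)*(5/5**2))*(5*(-3)) = (2*(5*(1/25)))*(-15) = (2*(1/5))*(-15) = (2/5)*(-15) = -6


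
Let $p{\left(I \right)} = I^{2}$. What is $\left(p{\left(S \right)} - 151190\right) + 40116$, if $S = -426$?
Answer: $70402$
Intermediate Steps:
$\left(p{\left(S \right)} - 151190\right) + 40116 = \left(\left(-426\right)^{2} - 151190\right) + 40116 = \left(181476 - 151190\right) + 40116 = 30286 + 40116 = 70402$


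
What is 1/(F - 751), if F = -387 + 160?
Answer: -1/978 ≈ -0.0010225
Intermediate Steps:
F = -227
1/(F - 751) = 1/(-227 - 751) = 1/(-978) = -1/978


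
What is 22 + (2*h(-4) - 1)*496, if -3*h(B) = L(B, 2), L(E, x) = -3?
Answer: 518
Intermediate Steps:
h(B) = 1 (h(B) = -⅓*(-3) = 1)
22 + (2*h(-4) - 1)*496 = 22 + (2*1 - 1)*496 = 22 + (2 - 1)*496 = 22 + 1*496 = 22 + 496 = 518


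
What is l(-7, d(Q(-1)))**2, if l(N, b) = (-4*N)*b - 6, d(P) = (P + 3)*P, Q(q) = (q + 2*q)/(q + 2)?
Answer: 36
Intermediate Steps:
Q(q) = 3*q/(2 + q) (Q(q) = (3*q)/(2 + q) = 3*q/(2 + q))
d(P) = P*(3 + P) (d(P) = (3 + P)*P = P*(3 + P))
l(N, b) = -6 - 4*N*b (l(N, b) = -4*N*b - 6 = -6 - 4*N*b)
l(-7, d(Q(-1)))**2 = (-6 - 4*(-7)*(3*(-1)/(2 - 1))*(3 + 3*(-1)/(2 - 1)))**2 = (-6 - 4*(-7)*(3*(-1)/1)*(3 + 3*(-1)/1))**2 = (-6 - 4*(-7)*(3*(-1)*1)*(3 + 3*(-1)*1))**2 = (-6 - 4*(-7)*(-3*(3 - 3)))**2 = (-6 - 4*(-7)*(-3*0))**2 = (-6 - 4*(-7)*0)**2 = (-6 + 0)**2 = (-6)**2 = 36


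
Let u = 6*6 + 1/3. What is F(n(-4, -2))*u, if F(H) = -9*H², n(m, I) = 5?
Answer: -8175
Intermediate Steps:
u = 109/3 (u = 36 + ⅓ = 109/3 ≈ 36.333)
F(n(-4, -2))*u = -9*5²*(109/3) = -9*25*(109/3) = -225*109/3 = -8175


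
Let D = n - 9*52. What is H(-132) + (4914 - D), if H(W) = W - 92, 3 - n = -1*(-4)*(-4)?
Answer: 5139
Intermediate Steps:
n = 19 (n = 3 - (-1*(-4))*(-4) = 3 - 4*(-4) = 3 - 1*(-16) = 3 + 16 = 19)
H(W) = -92 + W
D = -449 (D = 19 - 9*52 = 19 - 468 = -449)
H(-132) + (4914 - D) = (-92 - 132) + (4914 - 1*(-449)) = -224 + (4914 + 449) = -224 + 5363 = 5139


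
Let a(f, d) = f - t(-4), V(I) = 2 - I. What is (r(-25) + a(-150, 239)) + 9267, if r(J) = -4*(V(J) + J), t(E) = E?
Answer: 9113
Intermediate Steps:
r(J) = -8 (r(J) = -4*((2 - J) + J) = -4*2 = -8)
a(f, d) = 4 + f (a(f, d) = f - 1*(-4) = f + 4 = 4 + f)
(r(-25) + a(-150, 239)) + 9267 = (-8 + (4 - 150)) + 9267 = (-8 - 146) + 9267 = -154 + 9267 = 9113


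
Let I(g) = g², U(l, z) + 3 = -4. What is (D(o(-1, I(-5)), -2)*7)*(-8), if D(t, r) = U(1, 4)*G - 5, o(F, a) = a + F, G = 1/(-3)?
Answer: 448/3 ≈ 149.33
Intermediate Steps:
U(l, z) = -7 (U(l, z) = -3 - 4 = -7)
G = -⅓ ≈ -0.33333
o(F, a) = F + a
D(t, r) = -8/3 (D(t, r) = -7*(-⅓) - 5 = 7/3 - 5 = -8/3)
(D(o(-1, I(-5)), -2)*7)*(-8) = -8/3*7*(-8) = -56/3*(-8) = 448/3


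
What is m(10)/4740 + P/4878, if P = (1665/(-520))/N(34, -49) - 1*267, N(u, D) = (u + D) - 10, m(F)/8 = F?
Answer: -4211677/111326800 ≈ -0.037832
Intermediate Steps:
m(F) = 8*F
N(u, D) = -10 + D + u (N(u, D) = (D + u) - 10 = -10 + D + u)
P = -693867/2600 (P = (1665/(-520))/(-10 - 49 + 34) - 1*267 = (1665*(-1/520))/(-25) - 267 = -333/104*(-1/25) - 267 = 333/2600 - 267 = -693867/2600 ≈ -266.87)
m(10)/4740 + P/4878 = (8*10)/4740 - 693867/2600/4878 = 80*(1/4740) - 693867/2600*1/4878 = 4/237 - 231289/4227600 = -4211677/111326800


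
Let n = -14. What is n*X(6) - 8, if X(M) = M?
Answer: -92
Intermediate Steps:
n*X(6) - 8 = -14*6 - 8 = -84 - 8 = -92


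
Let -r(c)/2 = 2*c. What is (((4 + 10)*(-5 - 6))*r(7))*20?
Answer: 86240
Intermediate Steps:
r(c) = -4*c
(((4 + 10)*(-5 - 6))*r(7))*20 = (((4 + 10)*(-5 - 6))*(-4*7))*20 = ((14*(-11))*(-28))*20 = -154*(-28)*20 = 4312*20 = 86240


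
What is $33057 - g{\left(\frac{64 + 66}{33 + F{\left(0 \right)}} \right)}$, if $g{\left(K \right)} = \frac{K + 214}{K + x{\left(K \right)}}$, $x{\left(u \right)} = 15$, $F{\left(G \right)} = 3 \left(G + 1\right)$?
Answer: $\frac{11070178}{335} \approx 33045.0$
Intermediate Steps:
$F{\left(G \right)} = 3 + 3 G$ ($F{\left(G \right)} = 3 \left(1 + G\right) = 3 + 3 G$)
$g{\left(K \right)} = \frac{214 + K}{15 + K}$ ($g{\left(K \right)} = \frac{K + 214}{K + 15} = \frac{214 + K}{15 + K}$)
$33057 - g{\left(\frac{64 + 66}{33 + F{\left(0 \right)}} \right)} = 33057 - \frac{214 + \frac{64 + 66}{33 + \left(3 + 3 \cdot 0\right)}}{15 + \frac{64 + 66}{33 + \left(3 + 3 \cdot 0\right)}} = 33057 - \frac{214 + \frac{130}{33 + \left(3 + 0\right)}}{15 + \frac{130}{33 + \left(3 + 0\right)}} = 33057 - \frac{214 + \frac{130}{33 + 3}}{15 + \frac{130}{33 + 3}} = 33057 - \frac{214 + \frac{130}{36}}{15 + \frac{130}{36}} = 33057 - \frac{214 + 130 \cdot \frac{1}{36}}{15 + 130 \cdot \frac{1}{36}} = 33057 - \frac{214 + \frac{65}{18}}{15 + \frac{65}{18}} = 33057 - \frac{1}{\frac{335}{18}} \cdot \frac{3917}{18} = 33057 - \frac{18}{335} \cdot \frac{3917}{18} = 33057 - \frac{3917}{335} = \frac{11070178}{335}$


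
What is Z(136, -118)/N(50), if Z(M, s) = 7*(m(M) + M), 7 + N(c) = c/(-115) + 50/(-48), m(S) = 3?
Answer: -537096/4679 ≈ -114.79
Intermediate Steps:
N(c) = -193/24 - c/115 (N(c) = -7 + (c/(-115) + 50/(-48)) = -7 + (c*(-1/115) + 50*(-1/48)) = -7 + (-c/115 - 25/24) = -7 + (-25/24 - c/115) = -193/24 - c/115)
Z(M, s) = 21 + 7*M (Z(M, s) = 7*(3 + M) = 21 + 7*M)
Z(136, -118)/N(50) = (21 + 7*136)/(-193/24 - 1/115*50) = (21 + 952)/(-193/24 - 10/23) = 973/(-4679/552) = 973*(-552/4679) = -537096/4679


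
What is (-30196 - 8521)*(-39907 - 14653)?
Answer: 2112399520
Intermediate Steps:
(-30196 - 8521)*(-39907 - 14653) = -38717*(-54560) = 2112399520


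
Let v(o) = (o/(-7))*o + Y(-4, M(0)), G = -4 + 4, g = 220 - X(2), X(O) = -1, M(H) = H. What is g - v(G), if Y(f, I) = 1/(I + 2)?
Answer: 441/2 ≈ 220.50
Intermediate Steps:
g = 221 (g = 220 - 1*(-1) = 220 + 1 = 221)
Y(f, I) = 1/(2 + I)
G = 0
v(o) = 1/2 - o**2/7 (v(o) = (o/(-7))*o + 1/(2 + 0) = (o*(-1/7))*o + 1/2 = (-o/7)*o + 1/2 = -o**2/7 + 1/2 = 1/2 - o**2/7)
g - v(G) = 221 - (1/2 - 1/7*0**2) = 221 - (1/2 - 1/7*0) = 221 - (1/2 + 0) = 221 - 1*1/2 = 221 - 1/2 = 441/2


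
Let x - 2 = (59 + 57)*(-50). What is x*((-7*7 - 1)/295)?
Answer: 57980/59 ≈ 982.71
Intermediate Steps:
x = -5798 (x = 2 + (59 + 57)*(-50) = 2 + 116*(-50) = 2 - 5800 = -5798)
x*((-7*7 - 1)/295) = -5798*(-7*7 - 1)/295 = -5798*(-49 - 1)/295 = -(-289900)/295 = -5798*(-10/59) = 57980/59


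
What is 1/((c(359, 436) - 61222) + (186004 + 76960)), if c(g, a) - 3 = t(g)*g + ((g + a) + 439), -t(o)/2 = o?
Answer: -1/54783 ≈ -1.8254e-5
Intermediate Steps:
t(o) = -2*o
c(g, a) = 442 + a + g - 2*g² (c(g, a) = 3 + ((-2*g)*g + ((g + a) + 439)) = 3 + (-2*g² + ((a + g) + 439)) = 3 + (-2*g² + (439 + a + g)) = 3 + (439 + a + g - 2*g²) = 442 + a + g - 2*g²)
1/((c(359, 436) - 61222) + (186004 + 76960)) = 1/(((442 + 436 + 359 - 2*359²) - 61222) + (186004 + 76960)) = 1/(((442 + 436 + 359 - 2*128881) - 61222) + 262964) = 1/(((442 + 436 + 359 - 257762) - 61222) + 262964) = 1/((-256525 - 61222) + 262964) = 1/(-317747 + 262964) = 1/(-54783) = -1/54783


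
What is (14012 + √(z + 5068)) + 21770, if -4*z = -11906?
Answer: 35782 + √32178/2 ≈ 35872.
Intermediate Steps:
z = 5953/2 (z = -¼*(-11906) = 5953/2 ≈ 2976.5)
(14012 + √(z + 5068)) + 21770 = (14012 + √(5953/2 + 5068)) + 21770 = (14012 + √(16089/2)) + 21770 = (14012 + √32178/2) + 21770 = 35782 + √32178/2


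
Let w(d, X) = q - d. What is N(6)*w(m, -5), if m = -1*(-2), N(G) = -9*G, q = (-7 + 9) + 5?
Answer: -270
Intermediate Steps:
q = 7 (q = 2 + 5 = 7)
m = 2
w(d, X) = 7 - d
N(6)*w(m, -5) = (-9*6)*(7 - 1*2) = -54*(7 - 2) = -54*5 = -270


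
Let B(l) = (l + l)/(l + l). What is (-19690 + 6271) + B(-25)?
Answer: -13418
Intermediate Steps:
B(l) = 1 (B(l) = (2*l)/((2*l)) = (2*l)*(1/(2*l)) = 1)
(-19690 + 6271) + B(-25) = (-19690 + 6271) + 1 = -13419 + 1 = -13418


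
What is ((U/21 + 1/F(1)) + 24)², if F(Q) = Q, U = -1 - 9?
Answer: 265225/441 ≈ 601.42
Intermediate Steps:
U = -10
((U/21 + 1/F(1)) + 24)² = ((-10/21 + 1/1) + 24)² = ((-10*1/21 + 1*1) + 24)² = ((-10/21 + 1) + 24)² = (11/21 + 24)² = (515/21)² = 265225/441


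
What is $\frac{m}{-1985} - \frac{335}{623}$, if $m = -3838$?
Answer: $\frac{1726099}{1236655} \approx 1.3958$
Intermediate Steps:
$\frac{m}{-1985} - \frac{335}{623} = - \frac{3838}{-1985} - \frac{335}{623} = \left(-3838\right) \left(- \frac{1}{1985}\right) - \frac{335}{623} = \frac{3838}{1985} - \frac{335}{623} = \frac{1726099}{1236655}$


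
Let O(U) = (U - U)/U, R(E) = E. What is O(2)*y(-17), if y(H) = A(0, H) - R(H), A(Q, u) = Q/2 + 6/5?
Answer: 0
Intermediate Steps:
O(U) = 0 (O(U) = 0/U = 0)
A(Q, u) = 6/5 + Q/2 (A(Q, u) = Q*(½) + 6*(⅕) = Q/2 + 6/5 = 6/5 + Q/2)
y(H) = 6/5 - H (y(H) = (6/5 + (½)*0) - H = (6/5 + 0) - H = 6/5 - H)
O(2)*y(-17) = 0*(6/5 - 1*(-17)) = 0*(6/5 + 17) = 0*(91/5) = 0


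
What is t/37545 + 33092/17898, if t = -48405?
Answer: 12536215/22399347 ≈ 0.55967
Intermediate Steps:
t/37545 + 33092/17898 = -48405/37545 + 33092/17898 = -48405*1/37545 + 33092*(1/17898) = -3227/2503 + 16546/8949 = 12536215/22399347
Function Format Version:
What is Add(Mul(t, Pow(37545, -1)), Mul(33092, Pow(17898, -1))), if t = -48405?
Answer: Rational(12536215, 22399347) ≈ 0.55967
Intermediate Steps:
Add(Mul(t, Pow(37545, -1)), Mul(33092, Pow(17898, -1))) = Add(Mul(-48405, Pow(37545, -1)), Mul(33092, Pow(17898, -1))) = Add(Mul(-48405, Rational(1, 37545)), Mul(33092, Rational(1, 17898))) = Add(Rational(-3227, 2503), Rational(16546, 8949)) = Rational(12536215, 22399347)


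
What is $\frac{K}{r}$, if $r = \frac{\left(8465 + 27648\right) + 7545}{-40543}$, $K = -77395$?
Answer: $\frac{3137825485}{43658} \approx 71873.0$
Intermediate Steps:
$r = - \frac{43658}{40543}$ ($r = \left(36113 + 7545\right) \left(- \frac{1}{40543}\right) = 43658 \left(- \frac{1}{40543}\right) = - \frac{43658}{40543} \approx -1.0768$)
$\frac{K}{r} = - \frac{77395}{- \frac{43658}{40543}} = \left(-77395\right) \left(- \frac{40543}{43658}\right) = \frac{3137825485}{43658}$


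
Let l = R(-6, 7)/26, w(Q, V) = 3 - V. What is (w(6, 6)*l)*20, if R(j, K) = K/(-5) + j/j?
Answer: 12/13 ≈ 0.92308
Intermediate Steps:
R(j, K) = 1 - K/5 (R(j, K) = K*(-1/5) + 1 = -K/5 + 1 = 1 - K/5)
l = -1/65 (l = (1 - 1/5*7)/26 = (1 - 7/5)*(1/26) = -2/5*1/26 = -1/65 ≈ -0.015385)
(w(6, 6)*l)*20 = ((3 - 1*6)*(-1/65))*20 = ((3 - 6)*(-1/65))*20 = -3*(-1/65)*20 = (3/65)*20 = 12/13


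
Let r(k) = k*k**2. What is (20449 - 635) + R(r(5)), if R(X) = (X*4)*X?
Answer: 82314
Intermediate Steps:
r(k) = k**3
R(X) = 4*X**2 (R(X) = (4*X)*X = 4*X**2)
(20449 - 635) + R(r(5)) = (20449 - 635) + 4*(5**3)**2 = 19814 + 4*125**2 = 19814 + 4*15625 = 19814 + 62500 = 82314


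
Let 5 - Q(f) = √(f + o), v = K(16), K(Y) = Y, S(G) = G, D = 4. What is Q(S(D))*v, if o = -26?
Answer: 80 - 16*I*√22 ≈ 80.0 - 75.047*I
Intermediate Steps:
v = 16
Q(f) = 5 - √(-26 + f) (Q(f) = 5 - √(f - 26) = 5 - √(-26 + f))
Q(S(D))*v = (5 - √(-26 + 4))*16 = (5 - √(-22))*16 = (5 - I*√22)*16 = 80 - 16*I*√22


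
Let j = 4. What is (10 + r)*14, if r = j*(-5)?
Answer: -140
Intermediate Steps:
r = -20 (r = 4*(-5) = -20)
(10 + r)*14 = (10 - 20)*14 = -10*14 = -140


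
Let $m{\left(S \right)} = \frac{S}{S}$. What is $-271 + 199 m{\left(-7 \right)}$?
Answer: $-72$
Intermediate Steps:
$m{\left(S \right)} = 1$
$-271 + 199 m{\left(-7 \right)} = -271 + 199 \cdot 1 = -271 + 199 = -72$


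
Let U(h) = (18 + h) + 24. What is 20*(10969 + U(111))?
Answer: 222440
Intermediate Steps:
U(h) = 42 + h
20*(10969 + U(111)) = 20*(10969 + (42 + 111)) = 20*(10969 + 153) = 20*11122 = 222440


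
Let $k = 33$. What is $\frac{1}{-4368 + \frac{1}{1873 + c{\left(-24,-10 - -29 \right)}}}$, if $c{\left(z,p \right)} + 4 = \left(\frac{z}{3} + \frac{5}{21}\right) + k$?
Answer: $- \frac{39779}{173754651} \approx -0.00022894$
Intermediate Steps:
$c{\left(z,p \right)} = \frac{614}{21} + \frac{z}{3}$ ($c{\left(z,p \right)} = -4 + \left(\left(\frac{z}{3} + \frac{5}{21}\right) + 33\right) = -4 + \left(\left(\frac{5}{21} + \frac{z}{3}\right) + 33\right) = -4 + \left(\frac{698}{21} + \frac{z}{3}\right) = \frac{614}{21} + \frac{z}{3}$)
$\frac{1}{-4368 + \frac{1}{1873 + c{\left(-24,-10 - -29 \right)}}} = \frac{1}{-4368 + \frac{1}{1873 + \left(\frac{614}{21} + \frac{1}{3} \left(-24\right)\right)}} = \frac{1}{-4368 + \frac{1}{1873 + \left(\frac{614}{21} - 8\right)}} = \frac{1}{-4368 + \frac{1}{1873 + \frac{446}{21}}} = \frac{1}{-4368 + \frac{1}{\frac{39779}{21}}} = \frac{1}{-4368 + \frac{21}{39779}} = \frac{1}{- \frac{173754651}{39779}} = - \frac{39779}{173754651}$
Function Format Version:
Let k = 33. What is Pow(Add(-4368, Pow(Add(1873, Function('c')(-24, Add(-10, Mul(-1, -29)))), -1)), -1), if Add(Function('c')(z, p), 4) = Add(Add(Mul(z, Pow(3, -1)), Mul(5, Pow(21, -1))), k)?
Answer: Rational(-39779, 173754651) ≈ -0.00022894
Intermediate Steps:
Function('c')(z, p) = Add(Rational(614, 21), Mul(Rational(1, 3), z)) (Function('c')(z, p) = Add(-4, Add(Add(Mul(z, Pow(3, -1)), Mul(5, Pow(21, -1))), 33)) = Add(-4, Add(Add(Mul(z, Rational(1, 3)), Mul(5, Rational(1, 21))), 33)) = Add(-4, Add(Add(Mul(Rational(1, 3), z), Rational(5, 21)), 33)) = Add(-4, Add(Add(Rational(5, 21), Mul(Rational(1, 3), z)), 33)) = Add(-4, Add(Rational(698, 21), Mul(Rational(1, 3), z))) = Add(Rational(614, 21), Mul(Rational(1, 3), z)))
Pow(Add(-4368, Pow(Add(1873, Function('c')(-24, Add(-10, Mul(-1, -29)))), -1)), -1) = Pow(Add(-4368, Pow(Add(1873, Add(Rational(614, 21), Mul(Rational(1, 3), -24))), -1)), -1) = Pow(Add(-4368, Pow(Add(1873, Add(Rational(614, 21), -8)), -1)), -1) = Pow(Add(-4368, Pow(Add(1873, Rational(446, 21)), -1)), -1) = Pow(Add(-4368, Pow(Rational(39779, 21), -1)), -1) = Pow(Add(-4368, Rational(21, 39779)), -1) = Pow(Rational(-173754651, 39779), -1) = Rational(-39779, 173754651)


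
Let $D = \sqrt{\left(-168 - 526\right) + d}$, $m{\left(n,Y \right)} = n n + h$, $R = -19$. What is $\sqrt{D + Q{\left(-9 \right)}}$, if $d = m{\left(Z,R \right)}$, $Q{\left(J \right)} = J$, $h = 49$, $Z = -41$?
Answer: $\sqrt{-9 + 2 \sqrt{259}} \approx 4.8153$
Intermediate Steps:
$m{\left(n,Y \right)} = 49 + n^{2}$ ($m{\left(n,Y \right)} = n n + 49 = n^{2} + 49 = 49 + n^{2}$)
$d = 1730$ ($d = 49 + \left(-41\right)^{2} = 49 + 1681 = 1730$)
$D = 2 \sqrt{259}$ ($D = \sqrt{\left(-168 - 526\right) + 1730} = \sqrt{-694 + 1730} = \sqrt{1036} = 2 \sqrt{259} \approx 32.187$)
$\sqrt{D + Q{\left(-9 \right)}} = \sqrt{2 \sqrt{259} - 9} = \sqrt{-9 + 2 \sqrt{259}}$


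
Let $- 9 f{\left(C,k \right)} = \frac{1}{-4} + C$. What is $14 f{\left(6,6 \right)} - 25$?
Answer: $- \frac{611}{18} \approx -33.944$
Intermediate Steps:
$f{\left(C,k \right)} = \frac{1}{36} - \frac{C}{9}$ ($f{\left(C,k \right)} = - \frac{\frac{1}{-4} + C}{9} = - \frac{- \frac{1}{4} + C}{9} = \frac{1}{36} - \frac{C}{9}$)
$14 f{\left(6,6 \right)} - 25 = 14 \left(\frac{1}{36} - \frac{2}{3}\right) - 25 = 14 \left(- \frac{23}{36}\right) - 25 = - \frac{161}{18} - 25 = - \frac{611}{18}$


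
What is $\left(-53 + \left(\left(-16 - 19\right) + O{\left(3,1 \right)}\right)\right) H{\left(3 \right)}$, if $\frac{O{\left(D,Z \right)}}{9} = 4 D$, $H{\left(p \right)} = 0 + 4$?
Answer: $80$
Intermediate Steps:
$H{\left(p \right)} = 4$
$O{\left(D,Z \right)} = 36 D$ ($O{\left(D,Z \right)} = 9 \cdot 4 D = 36 D$)
$\left(-53 + \left(\left(-16 - 19\right) + O{\left(3,1 \right)}\right)\right) H{\left(3 \right)} = \left(-53 + \left(\left(-16 - 19\right) + 36 \cdot 3\right)\right) 4 = \left(-53 + \left(-35 + 108\right)\right) 4 = \left(-53 + 73\right) 4 = 20 \cdot 4 = 80$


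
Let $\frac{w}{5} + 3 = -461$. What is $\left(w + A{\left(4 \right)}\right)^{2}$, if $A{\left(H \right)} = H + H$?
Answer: $5345344$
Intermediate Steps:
$w = -2320$ ($w = -15 + 5 \left(-461\right) = -15 - 2305 = -2320$)
$A{\left(H \right)} = 2 H$
$\left(w + A{\left(4 \right)}\right)^{2} = \left(-2320 + 2 \cdot 4\right)^{2} = \left(-2320 + 8\right)^{2} = \left(-2312\right)^{2} = 5345344$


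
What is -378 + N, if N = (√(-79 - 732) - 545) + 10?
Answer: -913 + I*√811 ≈ -913.0 + 28.478*I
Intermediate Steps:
N = -535 + I*√811 (N = (√(-811) - 545) + 10 = (I*√811 - 545) + 10 = (-545 + I*√811) + 10 = -535 + I*√811 ≈ -535.0 + 28.478*I)
-378 + N = -378 + (-535 + I*√811) = -913 + I*√811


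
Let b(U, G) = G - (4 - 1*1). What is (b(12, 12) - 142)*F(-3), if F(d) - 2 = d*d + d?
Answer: -1064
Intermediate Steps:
b(U, G) = -3 + G (b(U, G) = G - (4 - 1) = G - 1*3 = G - 3 = -3 + G)
F(d) = 2 + d + d² (F(d) = 2 + (d*d + d) = 2 + (d² + d) = 2 + (d + d²) = 2 + d + d²)
(b(12, 12) - 142)*F(-3) = ((-3 + 12) - 142)*(2 - 3 + (-3)²) = (9 - 142)*(2 - 3 + 9) = -133*8 = -1064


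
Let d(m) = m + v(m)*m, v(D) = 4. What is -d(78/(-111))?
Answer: 130/37 ≈ 3.5135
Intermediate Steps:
d(m) = 5*m (d(m) = m + 4*m = 5*m)
-d(78/(-111)) = -5*78/(-111) = -5*78*(-1/111) = -5*(-26)/37 = -1*(-130/37) = 130/37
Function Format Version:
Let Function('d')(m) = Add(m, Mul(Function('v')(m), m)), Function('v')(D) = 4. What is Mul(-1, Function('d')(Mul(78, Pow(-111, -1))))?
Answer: Rational(130, 37) ≈ 3.5135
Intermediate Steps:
Function('d')(m) = Mul(5, m) (Function('d')(m) = Add(m, Mul(4, m)) = Mul(5, m))
Mul(-1, Function('d')(Mul(78, Pow(-111, -1)))) = Mul(-1, Mul(5, Mul(78, Pow(-111, -1)))) = Mul(-1, Mul(5, Mul(78, Rational(-1, 111)))) = Mul(-1, Mul(5, Rational(-26, 37))) = Mul(-1, Rational(-130, 37)) = Rational(130, 37)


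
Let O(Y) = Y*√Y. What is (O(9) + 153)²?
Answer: 32400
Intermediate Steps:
O(Y) = Y^(3/2)
(O(9) + 153)² = (9^(3/2) + 153)² = (27 + 153)² = 180² = 32400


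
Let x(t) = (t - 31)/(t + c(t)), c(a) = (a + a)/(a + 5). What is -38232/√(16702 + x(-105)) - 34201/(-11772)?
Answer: 34201/11772 - 133812*√360942078/8593859 ≈ -292.91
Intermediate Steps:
c(a) = 2*a/(5 + a) (c(a) = (2*a)/(5 + a) = 2*a/(5 + a))
x(t) = (-31 + t)/(t + 2*t/(5 + t)) (x(t) = (t - 31)/(t + 2*t/(5 + t)) = (-31 + t)/(t + 2*t/(5 + t)))
-38232/√(16702 + x(-105)) - 34201/(-11772) = -38232/√(16702 + (-31 - 105)*(5 - 105)/((-105)*(7 - 105))) - 34201/(-11772) = -38232/√(16702 - 1/105*(-136)*(-100)/(-98)) - 34201*(-1/11772) = -38232/√(16702 - 1/105*(-1/98)*(-136)*(-100)) + 34201/11772 = -38232/√(16702 + 1360/1029) + 34201/11772 = -38232*7*√360942078/17187718 + 34201/11772 = -133812*√360942078/8593859 + 34201/11772 = 34201/11772 - 133812*√360942078/8593859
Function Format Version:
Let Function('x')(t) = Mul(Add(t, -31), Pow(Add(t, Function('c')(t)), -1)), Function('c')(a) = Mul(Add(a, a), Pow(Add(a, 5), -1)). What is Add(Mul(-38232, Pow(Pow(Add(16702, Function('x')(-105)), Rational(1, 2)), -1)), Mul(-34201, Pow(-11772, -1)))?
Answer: Add(Rational(34201, 11772), Mul(Rational(-133812, 8593859), Pow(360942078, Rational(1, 2)))) ≈ -292.91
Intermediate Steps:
Function('c')(a) = Mul(2, a, Pow(Add(5, a), -1)) (Function('c')(a) = Mul(Mul(2, a), Pow(Add(5, a), -1)) = Mul(2, a, Pow(Add(5, a), -1)))
Function('x')(t) = Mul(Pow(Add(t, Mul(2, t, Pow(Add(5, t), -1))), -1), Add(-31, t)) (Function('x')(t) = Mul(Add(t, -31), Pow(Add(t, Mul(2, t, Pow(Add(5, t), -1))), -1)) = Mul(Add(-31, t), Pow(Add(t, Mul(2, t, Pow(Add(5, t), -1))), -1)) = Mul(Pow(Add(t, Mul(2, t, Pow(Add(5, t), -1))), -1), Add(-31, t)))
Add(Mul(-38232, Pow(Pow(Add(16702, Function('x')(-105)), Rational(1, 2)), -1)), Mul(-34201, Pow(-11772, -1))) = Add(Mul(-38232, Pow(Pow(Add(16702, Mul(Pow(-105, -1), Pow(Add(7, -105), -1), Add(-31, -105), Add(5, -105))), Rational(1, 2)), -1)), Mul(-34201, Pow(-11772, -1))) = Add(Mul(-38232, Pow(Pow(Add(16702, Mul(Rational(-1, 105), Pow(-98, -1), -136, -100)), Rational(1, 2)), -1)), Mul(-34201, Rational(-1, 11772))) = Add(Mul(-38232, Pow(Pow(Add(16702, Mul(Rational(-1, 105), Rational(-1, 98), -136, -100)), Rational(1, 2)), -1)), Rational(34201, 11772)) = Add(Mul(-38232, Pow(Pow(Add(16702, Rational(1360, 1029)), Rational(1, 2)), -1)), Rational(34201, 11772)) = Add(Mul(-38232, Pow(Pow(Rational(17187718, 1029), Rational(1, 2)), -1)), Rational(34201, 11772)) = Add(Mul(-38232, Pow(Mul(Rational(1, 147), Pow(360942078, Rational(1, 2))), -1)), Rational(34201, 11772)) = Add(Mul(-38232, Mul(Rational(7, 17187718), Pow(360942078, Rational(1, 2)))), Rational(34201, 11772)) = Add(Mul(Rational(-133812, 8593859), Pow(360942078, Rational(1, 2))), Rational(34201, 11772)) = Add(Rational(34201, 11772), Mul(Rational(-133812, 8593859), Pow(360942078, Rational(1, 2))))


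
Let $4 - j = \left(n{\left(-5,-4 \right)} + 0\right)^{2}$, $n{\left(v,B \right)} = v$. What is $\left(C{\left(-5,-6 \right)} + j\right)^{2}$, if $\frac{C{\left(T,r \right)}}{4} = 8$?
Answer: $121$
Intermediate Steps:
$C{\left(T,r \right)} = 32$ ($C{\left(T,r \right)} = 4 \cdot 8 = 32$)
$j = -21$ ($j = 4 - \left(-5 + 0\right)^{2} = 4 - \left(-5\right)^{2} = 4 - 25 = -21$)
$\left(C{\left(-5,-6 \right)} + j\right)^{2} = \left(32 - 21\right)^{2} = 11^{2} = 121$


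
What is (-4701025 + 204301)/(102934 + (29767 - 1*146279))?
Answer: 749454/2263 ≈ 331.18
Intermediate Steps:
(-4701025 + 204301)/(102934 + (29767 - 1*146279)) = -4496724/(102934 + (29767 - 146279)) = -4496724/(102934 - 116512) = -4496724/(-13578) = -4496724*(-1/13578) = 749454/2263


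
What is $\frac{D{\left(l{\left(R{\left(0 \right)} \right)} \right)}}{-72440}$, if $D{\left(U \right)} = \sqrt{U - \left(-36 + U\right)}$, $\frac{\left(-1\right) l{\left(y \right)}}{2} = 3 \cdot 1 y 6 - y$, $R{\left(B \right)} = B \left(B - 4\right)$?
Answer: $- \frac{3}{36220} \approx -8.2827 \cdot 10^{-5}$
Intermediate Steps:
$R{\left(B \right)} = B \left(-4 + B\right)$
$l{\left(y \right)} = - 34 y$ ($l{\left(y \right)} = - 2 \left(3 \cdot 1 y 6 - y\right) = - 2 \left(3 y 6 - y\right) = - 2 \left(18 y - y\right) = - 2 \cdot 17 y = - 34 y$)
$D{\left(U \right)} = 6$ ($D{\left(U \right)} = \sqrt{36} = 6$)
$\frac{D{\left(l{\left(R{\left(0 \right)} \right)} \right)}}{-72440} = \frac{6}{-72440} = 6 \left(- \frac{1}{72440}\right) = - \frac{3}{36220}$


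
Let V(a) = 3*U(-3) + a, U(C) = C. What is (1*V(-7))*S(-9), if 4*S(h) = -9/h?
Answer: -4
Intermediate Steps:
S(h) = -9/(4*h) (S(h) = (-9/h)/4 = -9/(4*h))
V(a) = -9 + a (V(a) = 3*(-3) + a = -9 + a)
(1*V(-7))*S(-9) = (1*(-9 - 7))*(-9/4/(-9)) = (1*(-16))*(-9/4*(-⅑)) = -16*¼ = -4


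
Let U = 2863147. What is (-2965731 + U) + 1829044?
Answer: 1726460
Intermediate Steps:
(-2965731 + U) + 1829044 = (-2965731 + 2863147) + 1829044 = -102584 + 1829044 = 1726460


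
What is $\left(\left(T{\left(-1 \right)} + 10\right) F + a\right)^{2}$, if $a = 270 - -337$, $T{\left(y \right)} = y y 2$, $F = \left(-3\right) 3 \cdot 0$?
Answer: $368449$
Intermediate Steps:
$F = 0$ ($F = \left(-9\right) 0 = 0$)
$T{\left(y \right)} = 2 y^{2}$ ($T{\left(y \right)} = y^{2} \cdot 2 = 2 y^{2}$)
$a = 607$ ($a = 270 + 337 = 607$)
$\left(\left(T{\left(-1 \right)} + 10\right) F + a\right)^{2} = \left(\left(2 \left(-1\right)^{2} + 10\right) 0 + 607\right)^{2} = \left(\left(2 \cdot 1 + 10\right) 0 + 607\right)^{2} = \left(\left(2 + 10\right) 0 + 607\right)^{2} = \left(12 \cdot 0 + 607\right)^{2} = \left(0 + 607\right)^{2} = 607^{2} = 368449$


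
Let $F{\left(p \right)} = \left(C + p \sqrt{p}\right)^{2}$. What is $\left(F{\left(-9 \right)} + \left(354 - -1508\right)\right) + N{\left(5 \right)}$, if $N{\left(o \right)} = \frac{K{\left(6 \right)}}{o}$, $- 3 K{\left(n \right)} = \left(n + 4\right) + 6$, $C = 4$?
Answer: $\frac{17219}{15} - 216 i \approx 1147.9 - 216.0 i$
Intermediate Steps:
$F{\left(p \right)} = \left(4 + p^{\frac{3}{2}}\right)^{2}$ ($F{\left(p \right)} = \left(4 + p \sqrt{p}\right)^{2} = \left(4 + p^{\frac{3}{2}}\right)^{2}$)
$K{\left(n \right)} = - \frac{10}{3} - \frac{n}{3}$ ($K{\left(n \right)} = - \frac{\left(n + 4\right) + 6}{3} = - \frac{\left(4 + n\right) + 6}{3} = - \frac{10 + n}{3} = - \frac{10}{3} - \frac{n}{3}$)
$N{\left(o \right)} = - \frac{16}{3 o}$ ($N{\left(o \right)} = \frac{- \frac{10}{3} - 2}{o} = - \frac{16}{3 o}$)
$\left(F{\left(-9 \right)} + \left(354 - -1508\right)\right) + N{\left(5 \right)} = \left(\left(4 + \left(-9\right)^{\frac{3}{2}}\right)^{2} + \left(354 - -1508\right)\right) - \frac{16}{3 \cdot 5} = \left(\left(4 - 27 i\right)^{2} + \left(354 + 1508\right)\right) - \frac{16}{15} = \left(\left(4 - 27 i\right)^{2} + 1862\right) - \frac{16}{15} = \left(1862 + \left(4 - 27 i\right)^{2}\right) - \frac{16}{15} = \frac{27914}{15} + \left(4 - 27 i\right)^{2}$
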